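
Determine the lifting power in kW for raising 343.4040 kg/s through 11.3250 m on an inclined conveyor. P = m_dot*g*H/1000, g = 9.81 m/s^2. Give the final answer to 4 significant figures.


P = 343.4040 * 9.81 * 11.3250 / 1000
P = 38.15 kW


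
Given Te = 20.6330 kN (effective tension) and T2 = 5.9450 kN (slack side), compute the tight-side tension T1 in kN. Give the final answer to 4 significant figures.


T1 = Te + T2 = 20.6330 + 5.9450
T1 = 26.58 kN


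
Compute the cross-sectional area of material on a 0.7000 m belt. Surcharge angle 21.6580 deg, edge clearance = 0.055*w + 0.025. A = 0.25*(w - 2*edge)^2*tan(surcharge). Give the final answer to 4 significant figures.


edge = 0.055*0.7000 + 0.025 = 0.0635 m
ew = 0.7000 - 2*0.0635 = 0.573 m
A = 0.25 * 0.573^2 * tan(21.6580 deg)
A = 0.03259 m^2


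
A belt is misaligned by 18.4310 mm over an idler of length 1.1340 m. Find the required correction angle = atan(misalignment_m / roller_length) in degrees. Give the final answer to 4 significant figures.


misalign_m = 18.4310 / 1000 = 0.018431 m
angle = atan(0.018431 / 1.1340)
angle = 0.9312 deg


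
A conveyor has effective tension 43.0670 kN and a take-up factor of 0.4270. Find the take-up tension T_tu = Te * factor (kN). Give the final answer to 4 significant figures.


T_tu = 43.0670 * 0.4270
T_tu = 18.39 kN


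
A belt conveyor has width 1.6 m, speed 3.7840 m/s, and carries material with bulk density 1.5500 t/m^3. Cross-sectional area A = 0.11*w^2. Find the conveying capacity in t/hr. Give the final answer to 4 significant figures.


A = 0.11 * 1.6^2 = 0.2816 m^2
C = 0.2816 * 3.7840 * 1.5500 * 3600
C = 5946 t/hr


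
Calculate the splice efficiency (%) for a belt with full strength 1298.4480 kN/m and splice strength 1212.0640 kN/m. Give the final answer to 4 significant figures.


Eff = 1212.0640 / 1298.4480 * 100
Eff = 93.35 %


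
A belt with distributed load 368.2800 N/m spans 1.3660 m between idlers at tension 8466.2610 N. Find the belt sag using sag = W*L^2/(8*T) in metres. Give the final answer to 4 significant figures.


sag = 368.2800 * 1.3660^2 / (8 * 8466.2610)
sag = 0.01015 m


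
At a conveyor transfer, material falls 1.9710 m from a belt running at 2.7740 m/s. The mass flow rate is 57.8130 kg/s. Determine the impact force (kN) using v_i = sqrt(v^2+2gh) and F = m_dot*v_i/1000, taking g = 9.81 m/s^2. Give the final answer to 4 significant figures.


v_i = sqrt(2.7740^2 + 2*9.81*1.9710) = 6.80927 m/s
F = 57.8130 * 6.80927 / 1000
F = 0.3937 kN


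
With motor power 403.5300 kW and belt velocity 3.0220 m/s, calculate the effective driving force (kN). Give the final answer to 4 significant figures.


Te = P / v = 403.5300 / 3.0220
Te = 133.5 kN


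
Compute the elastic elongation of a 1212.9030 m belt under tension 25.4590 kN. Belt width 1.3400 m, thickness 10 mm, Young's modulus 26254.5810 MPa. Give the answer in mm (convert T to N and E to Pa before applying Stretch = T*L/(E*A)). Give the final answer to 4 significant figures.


A = 1.3400 * 0.01 = 0.01340 m^2
Stretch = 25.4590*1000 * 1212.9030 / (26254.5810e6 * 0.01340) * 1000
Stretch = 87.77 mm


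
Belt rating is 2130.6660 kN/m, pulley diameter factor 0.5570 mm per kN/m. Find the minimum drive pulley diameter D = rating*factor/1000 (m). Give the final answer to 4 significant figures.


D = 2130.6660 * 0.5570 / 1000
D = 1.187 m


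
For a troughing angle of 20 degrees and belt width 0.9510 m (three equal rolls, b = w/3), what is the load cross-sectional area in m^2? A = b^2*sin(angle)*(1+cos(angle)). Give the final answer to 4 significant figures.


b = 0.9510/3 = 0.317 m
A = 0.317^2 * sin(20 deg) * (1 + cos(20 deg))
A = 0.06667 m^2


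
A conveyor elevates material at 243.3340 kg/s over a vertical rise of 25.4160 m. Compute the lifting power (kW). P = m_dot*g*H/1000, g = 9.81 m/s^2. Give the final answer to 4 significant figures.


P = 243.3340 * 9.81 * 25.4160 / 1000
P = 60.67 kW


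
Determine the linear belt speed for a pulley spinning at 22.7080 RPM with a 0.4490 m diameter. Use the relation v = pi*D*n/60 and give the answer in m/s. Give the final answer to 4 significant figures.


v = pi * 0.4490 * 22.7080 / 60
v = 0.5339 m/s


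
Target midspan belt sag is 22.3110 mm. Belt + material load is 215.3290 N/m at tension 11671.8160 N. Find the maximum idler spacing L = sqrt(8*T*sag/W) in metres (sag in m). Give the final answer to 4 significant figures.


sag = 22.3110/1000 = 0.022311 m
L = sqrt(8 * 11671.8160 * 0.022311 / 215.3290)
L = 3.110 m


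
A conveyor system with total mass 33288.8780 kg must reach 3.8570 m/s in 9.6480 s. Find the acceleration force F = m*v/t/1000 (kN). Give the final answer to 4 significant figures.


F = 33288.8780 * 3.8570 / 9.6480 / 1000
F = 13.31 kN


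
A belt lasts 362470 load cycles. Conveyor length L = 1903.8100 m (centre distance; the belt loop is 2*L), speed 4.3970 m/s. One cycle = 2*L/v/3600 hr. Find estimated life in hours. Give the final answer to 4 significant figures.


cycle_time = 2 * 1903.8100 / 4.3970 / 3600 = 0.240544 hr
life = 362470 * 0.240544 = 87190 hours


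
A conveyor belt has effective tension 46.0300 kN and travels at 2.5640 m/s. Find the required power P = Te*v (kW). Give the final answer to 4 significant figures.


P = Te * v = 46.0300 * 2.5640
P = 118.0 kW


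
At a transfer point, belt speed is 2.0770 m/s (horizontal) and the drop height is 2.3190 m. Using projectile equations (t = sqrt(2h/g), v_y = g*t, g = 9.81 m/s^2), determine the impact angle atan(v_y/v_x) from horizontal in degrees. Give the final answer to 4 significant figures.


t = sqrt(2*2.3190/9.81) = 0.687592 s
v_y = 9.81 * 0.687592 = 6.74528 m/s
angle = atan(6.74528 / 2.0770) = 72.89 deg


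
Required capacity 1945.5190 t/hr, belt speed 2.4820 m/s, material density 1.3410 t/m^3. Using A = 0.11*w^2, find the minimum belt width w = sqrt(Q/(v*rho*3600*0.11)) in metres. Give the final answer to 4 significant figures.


A_req = 1945.5190 / (2.4820 * 1.3410 * 3600) = 0.162369 m^2
w = sqrt(0.162369 / 0.11)
w = 1.215 m


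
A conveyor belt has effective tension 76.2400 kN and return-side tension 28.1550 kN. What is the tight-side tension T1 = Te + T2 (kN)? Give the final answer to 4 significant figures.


T1 = Te + T2 = 76.2400 + 28.1550
T1 = 104.4 kN


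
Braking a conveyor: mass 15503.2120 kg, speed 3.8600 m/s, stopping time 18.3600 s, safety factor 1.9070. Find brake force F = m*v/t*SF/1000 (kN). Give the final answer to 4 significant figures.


F = 15503.2120 * 3.8600 / 18.3600 * 1.9070 / 1000
F = 6.216 kN


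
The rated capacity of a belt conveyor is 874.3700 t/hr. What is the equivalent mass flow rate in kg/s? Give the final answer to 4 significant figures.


m_dot = 874.3700 * 1000 / 3600
m_dot = 242.9 kg/s


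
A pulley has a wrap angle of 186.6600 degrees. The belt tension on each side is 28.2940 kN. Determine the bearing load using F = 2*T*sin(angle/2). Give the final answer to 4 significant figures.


F = 2 * 28.2940 * sin(186.6600/2 deg)
F = 56.49 kN


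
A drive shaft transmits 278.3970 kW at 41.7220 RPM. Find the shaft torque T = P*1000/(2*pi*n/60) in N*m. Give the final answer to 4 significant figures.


omega = 2*pi*41.7220/60 = 4.36912 rad/s
T = 278.3970*1000 / 4.36912
T = 63720 N*m


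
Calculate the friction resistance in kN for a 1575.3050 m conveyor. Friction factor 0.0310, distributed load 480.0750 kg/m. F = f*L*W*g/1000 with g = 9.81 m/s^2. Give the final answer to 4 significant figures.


F = 0.0310 * 1575.3050 * 480.0750 * 9.81 / 1000
F = 230.0 kN


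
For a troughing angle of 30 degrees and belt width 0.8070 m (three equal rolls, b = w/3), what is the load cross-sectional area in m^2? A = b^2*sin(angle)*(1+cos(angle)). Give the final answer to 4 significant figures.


b = 0.8070/3 = 0.269 m
A = 0.269^2 * sin(30 deg) * (1 + cos(30 deg))
A = 0.06751 m^2


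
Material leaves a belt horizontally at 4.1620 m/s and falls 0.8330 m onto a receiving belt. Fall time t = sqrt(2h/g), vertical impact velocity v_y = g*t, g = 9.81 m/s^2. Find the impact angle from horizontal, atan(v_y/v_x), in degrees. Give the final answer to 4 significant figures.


t = sqrt(2*0.8330/9.81) = 0.4121 s
v_y = 9.81 * 0.4121 = 4.0427 m/s
angle = atan(4.0427 / 4.1620) = 44.17 deg


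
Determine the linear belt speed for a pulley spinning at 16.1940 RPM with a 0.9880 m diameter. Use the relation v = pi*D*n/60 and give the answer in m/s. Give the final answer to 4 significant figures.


v = pi * 0.9880 * 16.1940 / 60
v = 0.8377 m/s


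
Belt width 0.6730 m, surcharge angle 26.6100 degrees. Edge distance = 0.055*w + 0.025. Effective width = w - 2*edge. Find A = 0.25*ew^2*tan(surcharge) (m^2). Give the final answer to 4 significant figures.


edge = 0.055*0.6730 + 0.025 = 0.062015 m
ew = 0.6730 - 2*0.062015 = 0.54897 m
A = 0.25 * 0.54897^2 * tan(26.6100 deg)
A = 0.03774 m^2


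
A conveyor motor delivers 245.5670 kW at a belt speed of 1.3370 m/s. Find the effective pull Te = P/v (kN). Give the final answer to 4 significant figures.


Te = P / v = 245.5670 / 1.3370
Te = 183.7 kN


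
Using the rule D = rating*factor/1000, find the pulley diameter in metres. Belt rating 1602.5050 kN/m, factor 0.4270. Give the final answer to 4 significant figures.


D = 1602.5050 * 0.4270 / 1000
D = 0.6843 m


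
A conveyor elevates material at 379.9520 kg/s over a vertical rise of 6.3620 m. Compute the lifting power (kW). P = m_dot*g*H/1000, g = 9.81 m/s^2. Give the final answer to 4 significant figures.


P = 379.9520 * 9.81 * 6.3620 / 1000
P = 23.71 kW


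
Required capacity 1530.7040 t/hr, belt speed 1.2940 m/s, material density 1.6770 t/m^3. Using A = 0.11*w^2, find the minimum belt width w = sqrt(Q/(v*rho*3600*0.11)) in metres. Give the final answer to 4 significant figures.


A_req = 1530.7040 / (1.2940 * 1.6770 * 3600) = 0.195939 m^2
w = sqrt(0.195939 / 0.11)
w = 1.335 m


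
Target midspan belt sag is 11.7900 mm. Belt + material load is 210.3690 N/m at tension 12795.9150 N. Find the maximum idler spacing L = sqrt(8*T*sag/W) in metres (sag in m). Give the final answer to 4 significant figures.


sag = 11.7900/1000 = 0.011790 m
L = sqrt(8 * 12795.9150 * 0.011790 / 210.3690)
L = 2.395 m


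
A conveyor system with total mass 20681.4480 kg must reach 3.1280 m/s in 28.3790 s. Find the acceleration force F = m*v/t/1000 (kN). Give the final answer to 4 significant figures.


F = 20681.4480 * 3.1280 / 28.3790 / 1000
F = 2.280 kN


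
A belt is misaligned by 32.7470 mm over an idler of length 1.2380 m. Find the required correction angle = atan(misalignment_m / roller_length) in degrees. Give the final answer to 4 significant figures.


misalign_m = 32.7470 / 1000 = 0.032747 m
angle = atan(0.032747 / 1.2380)
angle = 1.515 deg


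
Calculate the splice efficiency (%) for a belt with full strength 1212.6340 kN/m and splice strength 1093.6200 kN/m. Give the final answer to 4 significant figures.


Eff = 1093.6200 / 1212.6340 * 100
Eff = 90.19 %


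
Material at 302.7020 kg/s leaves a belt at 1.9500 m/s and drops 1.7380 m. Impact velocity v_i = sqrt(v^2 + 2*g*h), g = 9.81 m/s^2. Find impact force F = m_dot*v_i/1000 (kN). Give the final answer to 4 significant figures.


v_i = sqrt(1.9500^2 + 2*9.81*1.7380) = 6.15646 m/s
F = 302.7020 * 6.15646 / 1000
F = 1.864 kN


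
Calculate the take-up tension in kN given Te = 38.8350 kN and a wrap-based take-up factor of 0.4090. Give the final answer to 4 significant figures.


T_tu = 38.8350 * 0.4090
T_tu = 15.88 kN


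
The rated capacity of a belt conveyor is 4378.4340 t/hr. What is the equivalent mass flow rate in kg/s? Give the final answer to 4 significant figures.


m_dot = 4378.4340 * 1000 / 3600
m_dot = 1216 kg/s


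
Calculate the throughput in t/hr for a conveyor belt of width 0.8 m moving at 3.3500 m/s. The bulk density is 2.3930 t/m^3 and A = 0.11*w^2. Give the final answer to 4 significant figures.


A = 0.11 * 0.8^2 = 0.0704 m^2
C = 0.0704 * 3.3500 * 2.3930 * 3600
C = 2032 t/hr


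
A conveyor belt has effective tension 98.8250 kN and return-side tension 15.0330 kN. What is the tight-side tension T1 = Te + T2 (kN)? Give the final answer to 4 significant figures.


T1 = Te + T2 = 98.8250 + 15.0330
T1 = 113.9 kN


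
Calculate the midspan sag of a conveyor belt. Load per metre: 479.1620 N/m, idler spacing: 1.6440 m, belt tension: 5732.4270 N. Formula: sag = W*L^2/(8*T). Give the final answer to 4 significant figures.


sag = 479.1620 * 1.6440^2 / (8 * 5732.4270)
sag = 0.02824 m


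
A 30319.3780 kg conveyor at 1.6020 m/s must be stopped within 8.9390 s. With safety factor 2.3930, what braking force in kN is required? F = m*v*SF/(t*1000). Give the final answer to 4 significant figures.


F = 30319.3780 * 1.6020 / 8.9390 * 2.3930 / 1000
F = 13.00 kN


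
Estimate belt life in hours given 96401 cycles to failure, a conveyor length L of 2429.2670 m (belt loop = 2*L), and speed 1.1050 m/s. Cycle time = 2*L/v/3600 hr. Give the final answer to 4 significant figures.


cycle_time = 2 * 2429.2670 / 1.1050 / 3600 = 1.22135 hr
life = 96401 * 1.22135 = 117700 hours


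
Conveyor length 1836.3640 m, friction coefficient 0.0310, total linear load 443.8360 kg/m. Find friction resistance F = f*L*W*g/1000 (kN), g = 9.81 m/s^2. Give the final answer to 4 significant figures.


F = 0.0310 * 1836.3640 * 443.8360 * 9.81 / 1000
F = 247.9 kN


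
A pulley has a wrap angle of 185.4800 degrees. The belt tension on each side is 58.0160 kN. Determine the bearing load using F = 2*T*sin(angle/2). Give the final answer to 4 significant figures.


F = 2 * 58.0160 * sin(185.4800/2 deg)
F = 115.9 kN


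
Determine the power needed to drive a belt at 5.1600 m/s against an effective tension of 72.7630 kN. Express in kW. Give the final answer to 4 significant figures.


P = Te * v = 72.7630 * 5.1600
P = 375.5 kW


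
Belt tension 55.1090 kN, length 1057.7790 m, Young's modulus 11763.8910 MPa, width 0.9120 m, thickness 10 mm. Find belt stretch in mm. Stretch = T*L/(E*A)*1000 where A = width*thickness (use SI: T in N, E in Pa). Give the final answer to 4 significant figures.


A = 0.9120 * 0.01 = 0.00912 m^2
Stretch = 55.1090*1000 * 1057.7790 / (11763.8910e6 * 0.00912) * 1000
Stretch = 543.3 mm


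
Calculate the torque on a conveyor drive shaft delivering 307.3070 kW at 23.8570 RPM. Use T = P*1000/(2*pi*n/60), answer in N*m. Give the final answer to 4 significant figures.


omega = 2*pi*23.8570/60 = 2.4983 rad/s
T = 307.3070*1000 / 2.4983
T = 123000 N*m


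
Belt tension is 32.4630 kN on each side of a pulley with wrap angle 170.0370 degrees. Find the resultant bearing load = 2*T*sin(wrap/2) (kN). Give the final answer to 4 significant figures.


F = 2 * 32.4630 * sin(170.0370/2 deg)
F = 64.68 kN


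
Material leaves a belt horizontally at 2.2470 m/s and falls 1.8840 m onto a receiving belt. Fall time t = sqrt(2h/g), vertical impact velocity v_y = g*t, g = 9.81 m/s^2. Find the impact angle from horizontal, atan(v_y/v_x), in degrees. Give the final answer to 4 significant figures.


t = sqrt(2*1.8840/9.81) = 0.619756 s
v_y = 9.81 * 0.619756 = 6.07981 m/s
angle = atan(6.07981 / 2.2470) = 69.72 deg


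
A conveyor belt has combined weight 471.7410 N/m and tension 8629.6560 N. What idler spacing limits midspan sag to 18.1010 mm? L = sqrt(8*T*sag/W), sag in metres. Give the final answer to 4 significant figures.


sag = 18.1010/1000 = 0.018101 m
L = sqrt(8 * 8629.6560 * 0.018101 / 471.7410)
L = 1.628 m


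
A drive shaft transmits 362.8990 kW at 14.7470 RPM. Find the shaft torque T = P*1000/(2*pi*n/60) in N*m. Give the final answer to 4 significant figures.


omega = 2*pi*14.7470/60 = 1.5443 rad/s
T = 362.8990*1000 / 1.5443
T = 235000 N*m


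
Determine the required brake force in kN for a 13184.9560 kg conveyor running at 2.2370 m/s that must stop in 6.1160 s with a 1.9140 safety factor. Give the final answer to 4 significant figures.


F = 13184.9560 * 2.2370 / 6.1160 * 1.9140 / 1000
F = 9.230 kN


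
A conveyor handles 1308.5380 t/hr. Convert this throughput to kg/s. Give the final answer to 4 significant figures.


m_dot = 1308.5380 * 1000 / 3600
m_dot = 363.5 kg/s


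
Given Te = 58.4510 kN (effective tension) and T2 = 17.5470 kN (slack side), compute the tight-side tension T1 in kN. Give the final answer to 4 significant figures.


T1 = Te + T2 = 58.4510 + 17.5470
T1 = 76.00 kN


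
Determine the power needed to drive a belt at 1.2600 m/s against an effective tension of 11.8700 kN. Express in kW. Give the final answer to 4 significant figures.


P = Te * v = 11.8700 * 1.2600
P = 14.96 kW


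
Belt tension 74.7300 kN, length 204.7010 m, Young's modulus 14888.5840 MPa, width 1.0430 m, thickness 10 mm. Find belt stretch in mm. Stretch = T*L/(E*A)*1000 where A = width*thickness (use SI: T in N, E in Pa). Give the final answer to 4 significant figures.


A = 1.0430 * 0.01 = 0.01043 m^2
Stretch = 74.7300*1000 * 204.7010 / (14888.5840e6 * 0.01043) * 1000
Stretch = 98.51 mm


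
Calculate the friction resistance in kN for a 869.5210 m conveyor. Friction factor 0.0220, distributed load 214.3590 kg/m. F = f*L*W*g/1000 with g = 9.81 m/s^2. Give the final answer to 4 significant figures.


F = 0.0220 * 869.5210 * 214.3590 * 9.81 / 1000
F = 40.23 kN


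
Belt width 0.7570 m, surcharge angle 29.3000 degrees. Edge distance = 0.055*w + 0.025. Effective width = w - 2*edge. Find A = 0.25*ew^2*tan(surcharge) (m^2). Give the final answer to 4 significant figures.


edge = 0.055*0.7570 + 0.025 = 0.066635 m
ew = 0.7570 - 2*0.066635 = 0.62373 m
A = 0.25 * 0.62373^2 * tan(29.3000 deg)
A = 0.05458 m^2


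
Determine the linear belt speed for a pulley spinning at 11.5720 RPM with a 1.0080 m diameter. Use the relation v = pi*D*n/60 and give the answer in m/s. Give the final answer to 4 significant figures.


v = pi * 1.0080 * 11.5720 / 60
v = 0.6108 m/s


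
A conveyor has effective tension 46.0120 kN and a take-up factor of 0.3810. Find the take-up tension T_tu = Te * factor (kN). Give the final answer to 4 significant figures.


T_tu = 46.0120 * 0.3810
T_tu = 17.53 kN


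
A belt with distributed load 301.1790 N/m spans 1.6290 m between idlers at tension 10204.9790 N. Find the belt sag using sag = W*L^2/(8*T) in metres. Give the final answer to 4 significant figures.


sag = 301.1790 * 1.6290^2 / (8 * 10204.9790)
sag = 0.009790 m


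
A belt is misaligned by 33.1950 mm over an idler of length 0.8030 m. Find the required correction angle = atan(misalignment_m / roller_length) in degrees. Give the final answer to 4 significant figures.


misalign_m = 33.1950 / 1000 = 0.033195 m
angle = atan(0.033195 / 0.8030)
angle = 2.367 deg


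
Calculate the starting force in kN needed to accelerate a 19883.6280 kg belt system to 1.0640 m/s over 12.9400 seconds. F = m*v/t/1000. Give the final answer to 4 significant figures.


F = 19883.6280 * 1.0640 / 12.9400 / 1000
F = 1.635 kN


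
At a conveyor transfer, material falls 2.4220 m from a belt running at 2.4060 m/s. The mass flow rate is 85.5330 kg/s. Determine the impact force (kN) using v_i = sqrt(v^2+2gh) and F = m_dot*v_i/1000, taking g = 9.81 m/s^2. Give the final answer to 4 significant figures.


v_i = sqrt(2.4060^2 + 2*9.81*2.4220) = 7.30127 m/s
F = 85.5330 * 7.30127 / 1000
F = 0.6245 kN


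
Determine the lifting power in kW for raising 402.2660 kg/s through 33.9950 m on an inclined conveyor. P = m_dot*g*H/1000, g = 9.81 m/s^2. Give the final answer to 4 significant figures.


P = 402.2660 * 9.81 * 33.9950 / 1000
P = 134.2 kW


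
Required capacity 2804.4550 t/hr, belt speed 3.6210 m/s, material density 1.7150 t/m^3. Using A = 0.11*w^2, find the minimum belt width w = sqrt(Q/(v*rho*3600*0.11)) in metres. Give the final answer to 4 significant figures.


A_req = 2804.4550 / (3.6210 * 1.7150 * 3600) = 0.125445 m^2
w = sqrt(0.125445 / 0.11)
w = 1.068 m


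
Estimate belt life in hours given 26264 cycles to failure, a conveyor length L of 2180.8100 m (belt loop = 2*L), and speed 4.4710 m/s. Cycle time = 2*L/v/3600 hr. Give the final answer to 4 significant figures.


cycle_time = 2 * 2180.8100 / 4.4710 / 3600 = 0.270982 hr
life = 26264 * 0.270982 = 7117 hours


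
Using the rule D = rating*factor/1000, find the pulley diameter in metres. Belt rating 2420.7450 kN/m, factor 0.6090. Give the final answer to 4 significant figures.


D = 2420.7450 * 0.6090 / 1000
D = 1.474 m


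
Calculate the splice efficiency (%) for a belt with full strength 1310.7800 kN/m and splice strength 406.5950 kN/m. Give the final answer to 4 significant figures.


Eff = 406.5950 / 1310.7800 * 100
Eff = 31.02 %


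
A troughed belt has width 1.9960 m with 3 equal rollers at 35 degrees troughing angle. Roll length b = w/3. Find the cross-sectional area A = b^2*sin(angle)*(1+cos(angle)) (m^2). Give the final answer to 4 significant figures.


b = 1.9960/3 = 0.665333 m
A = 0.665333^2 * sin(35 deg) * (1 + cos(35 deg))
A = 0.4619 m^2


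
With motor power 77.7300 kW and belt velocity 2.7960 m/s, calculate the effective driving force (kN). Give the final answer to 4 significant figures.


Te = P / v = 77.7300 / 2.7960
Te = 27.80 kN


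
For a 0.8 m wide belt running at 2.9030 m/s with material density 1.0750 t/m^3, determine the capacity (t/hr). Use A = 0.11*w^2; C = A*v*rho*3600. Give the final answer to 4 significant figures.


A = 0.11 * 0.8^2 = 0.0704 m^2
C = 0.0704 * 2.9030 * 1.0750 * 3600
C = 790.9 t/hr


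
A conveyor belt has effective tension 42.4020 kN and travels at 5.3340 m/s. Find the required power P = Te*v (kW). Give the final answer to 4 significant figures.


P = Te * v = 42.4020 * 5.3340
P = 226.2 kW


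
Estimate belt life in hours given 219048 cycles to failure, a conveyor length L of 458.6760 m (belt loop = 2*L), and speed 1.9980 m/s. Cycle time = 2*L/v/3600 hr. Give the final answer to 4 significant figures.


cycle_time = 2 * 458.6760 / 1.9980 / 3600 = 0.127538 hr
life = 219048 * 0.127538 = 27940 hours


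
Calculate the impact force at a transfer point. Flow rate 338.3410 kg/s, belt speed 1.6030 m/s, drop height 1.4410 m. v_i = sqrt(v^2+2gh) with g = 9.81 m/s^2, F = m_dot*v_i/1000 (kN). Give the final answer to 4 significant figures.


v_i = sqrt(1.6030^2 + 2*9.81*1.4410) = 5.55356 m/s
F = 338.3410 * 5.55356 / 1000
F = 1.879 kN


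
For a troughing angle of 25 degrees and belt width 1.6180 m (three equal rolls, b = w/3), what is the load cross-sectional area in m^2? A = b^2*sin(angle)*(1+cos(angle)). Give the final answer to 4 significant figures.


b = 1.6180/3 = 0.539333 m
A = 0.539333^2 * sin(25 deg) * (1 + cos(25 deg))
A = 0.2343 m^2


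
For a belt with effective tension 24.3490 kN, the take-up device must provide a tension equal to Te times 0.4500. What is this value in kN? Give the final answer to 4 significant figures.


T_tu = 24.3490 * 0.4500
T_tu = 10.96 kN


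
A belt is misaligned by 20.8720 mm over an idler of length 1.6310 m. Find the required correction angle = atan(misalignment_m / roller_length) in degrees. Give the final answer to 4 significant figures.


misalign_m = 20.8720 / 1000 = 0.020872 m
angle = atan(0.020872 / 1.6310)
angle = 0.7332 deg


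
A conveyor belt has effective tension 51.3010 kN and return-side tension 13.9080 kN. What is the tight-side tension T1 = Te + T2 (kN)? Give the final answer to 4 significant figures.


T1 = Te + T2 = 51.3010 + 13.9080
T1 = 65.21 kN


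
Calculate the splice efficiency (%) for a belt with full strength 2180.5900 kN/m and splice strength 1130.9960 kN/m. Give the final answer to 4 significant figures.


Eff = 1130.9960 / 2180.5900 * 100
Eff = 51.87 %


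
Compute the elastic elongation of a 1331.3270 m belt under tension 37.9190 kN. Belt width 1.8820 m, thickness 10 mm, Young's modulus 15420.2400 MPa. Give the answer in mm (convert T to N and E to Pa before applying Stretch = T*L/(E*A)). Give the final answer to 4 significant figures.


A = 1.8820 * 0.01 = 0.01882 m^2
Stretch = 37.9190*1000 * 1331.3270 / (15420.2400e6 * 0.01882) * 1000
Stretch = 174.0 mm


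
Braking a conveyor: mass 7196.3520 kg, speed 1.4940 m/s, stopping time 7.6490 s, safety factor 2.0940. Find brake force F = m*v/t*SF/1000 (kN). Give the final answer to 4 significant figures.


F = 7196.3520 * 1.4940 / 7.6490 * 2.0940 / 1000
F = 2.943 kN


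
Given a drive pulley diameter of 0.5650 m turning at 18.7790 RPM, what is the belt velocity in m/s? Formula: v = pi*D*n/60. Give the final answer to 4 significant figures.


v = pi * 0.5650 * 18.7790 / 60
v = 0.5555 m/s


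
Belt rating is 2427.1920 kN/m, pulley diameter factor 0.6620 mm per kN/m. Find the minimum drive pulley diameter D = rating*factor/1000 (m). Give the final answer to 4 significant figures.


D = 2427.1920 * 0.6620 / 1000
D = 1.607 m


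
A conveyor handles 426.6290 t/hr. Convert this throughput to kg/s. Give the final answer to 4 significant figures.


m_dot = 426.6290 * 1000 / 3600
m_dot = 118.5 kg/s


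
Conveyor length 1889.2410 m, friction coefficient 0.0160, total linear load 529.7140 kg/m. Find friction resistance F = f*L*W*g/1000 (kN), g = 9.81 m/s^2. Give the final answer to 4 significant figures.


F = 0.0160 * 1889.2410 * 529.7140 * 9.81 / 1000
F = 157.1 kN


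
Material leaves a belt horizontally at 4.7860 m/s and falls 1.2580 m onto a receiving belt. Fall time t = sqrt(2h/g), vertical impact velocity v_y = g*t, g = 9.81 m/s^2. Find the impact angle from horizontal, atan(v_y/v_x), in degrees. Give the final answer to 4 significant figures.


t = sqrt(2*1.2580/9.81) = 0.506432 s
v_y = 9.81 * 0.506432 = 4.9681 m/s
angle = atan(4.9681 / 4.7860) = 46.07 deg


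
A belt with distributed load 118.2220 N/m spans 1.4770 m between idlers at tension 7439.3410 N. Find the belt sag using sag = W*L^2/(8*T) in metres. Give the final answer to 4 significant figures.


sag = 118.2220 * 1.4770^2 / (8 * 7439.3410)
sag = 0.004333 m


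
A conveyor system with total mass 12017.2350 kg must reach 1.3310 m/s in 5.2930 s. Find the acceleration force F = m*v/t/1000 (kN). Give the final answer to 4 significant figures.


F = 12017.2350 * 1.3310 / 5.2930 / 1000
F = 3.022 kN


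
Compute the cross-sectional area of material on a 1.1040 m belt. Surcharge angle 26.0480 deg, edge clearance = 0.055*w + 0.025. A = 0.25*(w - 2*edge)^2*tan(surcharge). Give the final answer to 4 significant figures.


edge = 0.055*1.1040 + 0.025 = 0.08572 m
ew = 1.1040 - 2*0.08572 = 0.93256 m
A = 0.25 * 0.93256^2 * tan(26.0480 deg)
A = 0.1063 m^2


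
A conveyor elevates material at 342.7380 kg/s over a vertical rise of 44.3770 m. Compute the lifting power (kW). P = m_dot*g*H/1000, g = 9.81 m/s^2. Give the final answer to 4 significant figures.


P = 342.7380 * 9.81 * 44.3770 / 1000
P = 149.2 kW


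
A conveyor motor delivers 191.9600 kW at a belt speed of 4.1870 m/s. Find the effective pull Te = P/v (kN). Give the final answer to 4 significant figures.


Te = P / v = 191.9600 / 4.1870
Te = 45.85 kN


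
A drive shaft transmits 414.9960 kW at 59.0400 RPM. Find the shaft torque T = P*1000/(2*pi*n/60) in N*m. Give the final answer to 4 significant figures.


omega = 2*pi*59.0400/60 = 6.18265 rad/s
T = 414.9960*1000 / 6.18265
T = 67120 N*m


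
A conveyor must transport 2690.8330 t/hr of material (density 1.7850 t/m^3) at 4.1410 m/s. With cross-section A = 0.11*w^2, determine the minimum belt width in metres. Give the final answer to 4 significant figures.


A_req = 2690.8330 / (4.1410 * 1.7850 * 3600) = 0.101121 m^2
w = sqrt(0.101121 / 0.11)
w = 0.9588 m


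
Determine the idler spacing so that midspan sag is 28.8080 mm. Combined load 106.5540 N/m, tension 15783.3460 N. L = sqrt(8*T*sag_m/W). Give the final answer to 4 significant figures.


sag = 28.8080/1000 = 0.028808 m
L = sqrt(8 * 15783.3460 * 0.028808 / 106.5540)
L = 5.843 m


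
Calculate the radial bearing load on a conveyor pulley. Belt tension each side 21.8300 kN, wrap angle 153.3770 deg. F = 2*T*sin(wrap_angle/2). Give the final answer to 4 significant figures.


F = 2 * 21.8300 * sin(153.3770/2 deg)
F = 42.49 kN


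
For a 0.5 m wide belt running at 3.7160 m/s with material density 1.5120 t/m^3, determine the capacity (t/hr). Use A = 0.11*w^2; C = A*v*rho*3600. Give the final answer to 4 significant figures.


A = 0.11 * 0.5^2 = 0.0275 m^2
C = 0.0275 * 3.7160 * 1.5120 * 3600
C = 556.2 t/hr


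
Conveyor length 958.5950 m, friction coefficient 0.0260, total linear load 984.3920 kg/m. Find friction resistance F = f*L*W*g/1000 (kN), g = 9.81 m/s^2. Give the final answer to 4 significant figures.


F = 0.0260 * 958.5950 * 984.3920 * 9.81 / 1000
F = 240.7 kN


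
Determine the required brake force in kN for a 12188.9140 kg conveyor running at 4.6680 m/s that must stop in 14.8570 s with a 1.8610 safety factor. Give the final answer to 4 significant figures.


F = 12188.9140 * 4.6680 / 14.8570 * 1.8610 / 1000
F = 7.127 kN


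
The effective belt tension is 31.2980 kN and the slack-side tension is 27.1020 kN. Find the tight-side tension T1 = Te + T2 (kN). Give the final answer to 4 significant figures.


T1 = Te + T2 = 31.2980 + 27.1020
T1 = 58.40 kN


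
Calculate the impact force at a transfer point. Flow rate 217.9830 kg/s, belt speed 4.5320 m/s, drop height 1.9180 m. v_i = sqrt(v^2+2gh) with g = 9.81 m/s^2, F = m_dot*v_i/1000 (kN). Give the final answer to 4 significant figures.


v_i = sqrt(4.5320^2 + 2*9.81*1.9180) = 7.62694 m/s
F = 217.9830 * 7.62694 / 1000
F = 1.663 kN


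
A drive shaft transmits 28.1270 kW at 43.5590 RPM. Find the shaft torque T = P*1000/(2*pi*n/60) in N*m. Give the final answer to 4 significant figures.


omega = 2*pi*43.5590/60 = 4.56149 rad/s
T = 28.1270*1000 / 4.56149
T = 6166 N*m


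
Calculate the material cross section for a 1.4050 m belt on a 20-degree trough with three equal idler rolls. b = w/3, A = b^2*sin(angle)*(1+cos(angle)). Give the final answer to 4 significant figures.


b = 1.4050/3 = 0.468333 m
A = 0.468333^2 * sin(20 deg) * (1 + cos(20 deg))
A = 0.1455 m^2


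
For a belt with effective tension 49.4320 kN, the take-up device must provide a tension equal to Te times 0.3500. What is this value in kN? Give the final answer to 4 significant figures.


T_tu = 49.4320 * 0.3500
T_tu = 17.30 kN


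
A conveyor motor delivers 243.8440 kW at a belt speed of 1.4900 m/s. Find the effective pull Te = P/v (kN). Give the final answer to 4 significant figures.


Te = P / v = 243.8440 / 1.4900
Te = 163.7 kN


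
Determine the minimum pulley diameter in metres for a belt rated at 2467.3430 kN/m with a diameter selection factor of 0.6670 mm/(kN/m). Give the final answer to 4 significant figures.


D = 2467.3430 * 0.6670 / 1000
D = 1.646 m


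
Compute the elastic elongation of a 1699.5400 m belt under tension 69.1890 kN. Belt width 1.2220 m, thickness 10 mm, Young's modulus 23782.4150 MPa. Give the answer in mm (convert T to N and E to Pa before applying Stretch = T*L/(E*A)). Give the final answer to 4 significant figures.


A = 1.2220 * 0.01 = 0.01222 m^2
Stretch = 69.1890*1000 * 1699.5400 / (23782.4150e6 * 0.01222) * 1000
Stretch = 404.6 mm


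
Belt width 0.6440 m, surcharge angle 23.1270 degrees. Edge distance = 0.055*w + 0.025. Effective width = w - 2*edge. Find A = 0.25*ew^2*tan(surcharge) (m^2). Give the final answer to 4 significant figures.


edge = 0.055*0.6440 + 0.025 = 0.06042 m
ew = 0.6440 - 2*0.06042 = 0.52316 m
A = 0.25 * 0.52316^2 * tan(23.1270 deg)
A = 0.02922 m^2


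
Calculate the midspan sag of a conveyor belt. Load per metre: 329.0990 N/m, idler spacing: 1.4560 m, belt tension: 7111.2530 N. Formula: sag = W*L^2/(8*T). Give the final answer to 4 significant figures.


sag = 329.0990 * 1.4560^2 / (8 * 7111.2530)
sag = 0.01226 m


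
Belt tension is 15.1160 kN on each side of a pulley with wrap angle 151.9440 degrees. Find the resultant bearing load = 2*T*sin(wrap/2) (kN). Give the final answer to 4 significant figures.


F = 2 * 15.1160 * sin(151.9440/2 deg)
F = 29.33 kN


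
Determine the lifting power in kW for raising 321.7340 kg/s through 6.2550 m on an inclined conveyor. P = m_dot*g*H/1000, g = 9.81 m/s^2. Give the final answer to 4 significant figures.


P = 321.7340 * 9.81 * 6.2550 / 1000
P = 19.74 kW


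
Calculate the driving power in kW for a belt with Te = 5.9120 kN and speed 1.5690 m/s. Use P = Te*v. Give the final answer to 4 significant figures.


P = Te * v = 5.9120 * 1.5690
P = 9.276 kW


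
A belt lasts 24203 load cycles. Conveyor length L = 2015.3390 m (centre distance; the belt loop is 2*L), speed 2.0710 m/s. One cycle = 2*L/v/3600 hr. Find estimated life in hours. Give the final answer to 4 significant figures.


cycle_time = 2 * 2015.3390 / 2.0710 / 3600 = 0.540624 hr
life = 24203 * 0.540624 = 13080 hours


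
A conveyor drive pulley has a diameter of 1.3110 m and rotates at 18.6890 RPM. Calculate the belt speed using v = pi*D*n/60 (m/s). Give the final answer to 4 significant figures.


v = pi * 1.3110 * 18.6890 / 60
v = 1.283 m/s


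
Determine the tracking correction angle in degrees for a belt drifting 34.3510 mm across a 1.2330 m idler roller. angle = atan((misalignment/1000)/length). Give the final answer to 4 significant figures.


misalign_m = 34.3510 / 1000 = 0.034351 m
angle = atan(0.034351 / 1.2330)
angle = 1.596 deg


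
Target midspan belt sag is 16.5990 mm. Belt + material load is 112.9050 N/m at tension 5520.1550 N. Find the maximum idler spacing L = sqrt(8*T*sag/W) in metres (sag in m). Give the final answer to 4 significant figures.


sag = 16.5990/1000 = 0.016599 m
L = sqrt(8 * 5520.1550 * 0.016599 / 112.9050)
L = 2.548 m


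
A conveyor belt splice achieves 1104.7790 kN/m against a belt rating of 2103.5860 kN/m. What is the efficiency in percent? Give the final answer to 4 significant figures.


Eff = 1104.7790 / 2103.5860 * 100
Eff = 52.52 %


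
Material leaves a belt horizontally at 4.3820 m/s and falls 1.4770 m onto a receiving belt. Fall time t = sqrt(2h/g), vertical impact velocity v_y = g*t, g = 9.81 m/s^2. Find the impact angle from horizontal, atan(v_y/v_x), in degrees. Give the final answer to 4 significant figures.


t = sqrt(2*1.4770/9.81) = 0.548745 s
v_y = 9.81 * 0.548745 = 5.38319 m/s
angle = atan(5.38319 / 4.3820) = 50.85 deg


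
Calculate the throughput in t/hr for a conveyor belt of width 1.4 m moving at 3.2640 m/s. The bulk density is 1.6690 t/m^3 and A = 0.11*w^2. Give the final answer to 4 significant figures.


A = 0.11 * 1.4^2 = 0.2156 m^2
C = 0.2156 * 3.2640 * 1.6690 * 3600
C = 4228 t/hr


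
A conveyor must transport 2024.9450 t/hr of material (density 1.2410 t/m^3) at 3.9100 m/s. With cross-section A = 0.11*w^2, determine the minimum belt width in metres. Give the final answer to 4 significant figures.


A_req = 2024.9450 / (3.9100 * 1.2410 * 3600) = 0.115921 m^2
w = sqrt(0.115921 / 0.11)
w = 1.027 m


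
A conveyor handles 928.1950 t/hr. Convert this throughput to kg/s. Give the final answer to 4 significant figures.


m_dot = 928.1950 * 1000 / 3600
m_dot = 257.8 kg/s


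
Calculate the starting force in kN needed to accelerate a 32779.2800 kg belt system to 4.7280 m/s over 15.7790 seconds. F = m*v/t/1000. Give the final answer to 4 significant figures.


F = 32779.2800 * 4.7280 / 15.7790 / 1000
F = 9.822 kN


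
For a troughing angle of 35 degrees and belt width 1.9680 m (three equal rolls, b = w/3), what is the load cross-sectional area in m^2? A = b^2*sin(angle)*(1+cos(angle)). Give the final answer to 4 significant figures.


b = 1.9680/3 = 0.656 m
A = 0.656^2 * sin(35 deg) * (1 + cos(35 deg))
A = 0.4490 m^2


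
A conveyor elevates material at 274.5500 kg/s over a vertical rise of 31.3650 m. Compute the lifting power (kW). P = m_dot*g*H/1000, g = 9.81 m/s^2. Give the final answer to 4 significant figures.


P = 274.5500 * 9.81 * 31.3650 / 1000
P = 84.48 kW


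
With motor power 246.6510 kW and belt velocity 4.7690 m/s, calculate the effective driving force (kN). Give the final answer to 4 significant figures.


Te = P / v = 246.6510 / 4.7690
Te = 51.72 kN


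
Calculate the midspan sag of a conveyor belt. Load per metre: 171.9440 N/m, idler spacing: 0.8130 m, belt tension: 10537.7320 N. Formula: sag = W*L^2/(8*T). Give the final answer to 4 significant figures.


sag = 171.9440 * 0.8130^2 / (8 * 10537.7320)
sag = 0.001348 m


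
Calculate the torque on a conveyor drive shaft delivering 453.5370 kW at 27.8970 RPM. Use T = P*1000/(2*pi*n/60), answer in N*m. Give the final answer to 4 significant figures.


omega = 2*pi*27.8970/60 = 2.92137 rad/s
T = 453.5370*1000 / 2.92137
T = 155200 N*m


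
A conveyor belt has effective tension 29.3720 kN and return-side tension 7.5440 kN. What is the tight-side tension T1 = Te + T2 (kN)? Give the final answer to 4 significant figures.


T1 = Te + T2 = 29.3720 + 7.5440
T1 = 36.92 kN


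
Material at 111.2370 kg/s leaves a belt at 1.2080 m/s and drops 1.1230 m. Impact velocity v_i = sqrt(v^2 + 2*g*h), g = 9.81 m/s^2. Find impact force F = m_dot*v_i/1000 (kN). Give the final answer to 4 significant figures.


v_i = sqrt(1.2080^2 + 2*9.81*1.1230) = 4.84691 m/s
F = 111.2370 * 4.84691 / 1000
F = 0.5392 kN


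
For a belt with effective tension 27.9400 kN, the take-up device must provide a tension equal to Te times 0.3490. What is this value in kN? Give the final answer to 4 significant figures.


T_tu = 27.9400 * 0.3490
T_tu = 9.751 kN


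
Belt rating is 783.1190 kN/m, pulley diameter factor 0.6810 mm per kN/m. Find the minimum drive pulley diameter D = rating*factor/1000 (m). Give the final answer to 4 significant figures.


D = 783.1190 * 0.6810 / 1000
D = 0.5333 m


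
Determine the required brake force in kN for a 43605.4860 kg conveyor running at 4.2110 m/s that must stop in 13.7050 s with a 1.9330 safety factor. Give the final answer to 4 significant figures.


F = 43605.4860 * 4.2110 / 13.7050 * 1.9330 / 1000
F = 25.90 kN


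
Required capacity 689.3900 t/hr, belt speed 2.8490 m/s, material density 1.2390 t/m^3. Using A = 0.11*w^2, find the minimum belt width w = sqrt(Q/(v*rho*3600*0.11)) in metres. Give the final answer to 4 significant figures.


A_req = 689.3900 / (2.8490 * 1.2390 * 3600) = 0.0542499 m^2
w = sqrt(0.0542499 / 0.11)
w = 0.7023 m


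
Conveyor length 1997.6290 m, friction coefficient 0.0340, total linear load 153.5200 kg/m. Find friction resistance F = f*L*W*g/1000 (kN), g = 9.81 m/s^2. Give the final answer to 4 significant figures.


F = 0.0340 * 1997.6290 * 153.5200 * 9.81 / 1000
F = 102.3 kN


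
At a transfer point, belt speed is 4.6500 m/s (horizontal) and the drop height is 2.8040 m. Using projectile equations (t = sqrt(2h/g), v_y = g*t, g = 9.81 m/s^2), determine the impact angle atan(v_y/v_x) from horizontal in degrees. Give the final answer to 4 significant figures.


t = sqrt(2*2.8040/9.81) = 0.756083 s
v_y = 9.81 * 0.756083 = 7.41717 m/s
angle = atan(7.41717 / 4.6500) = 57.92 deg


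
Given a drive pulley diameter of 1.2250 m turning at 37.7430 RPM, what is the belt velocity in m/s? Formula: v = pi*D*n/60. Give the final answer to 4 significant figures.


v = pi * 1.2250 * 37.7430 / 60
v = 2.421 m/s


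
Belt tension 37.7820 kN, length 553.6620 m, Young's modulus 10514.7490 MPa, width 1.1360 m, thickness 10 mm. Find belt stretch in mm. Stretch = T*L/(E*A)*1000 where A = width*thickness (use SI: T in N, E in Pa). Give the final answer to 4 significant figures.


A = 1.1360 * 0.01 = 0.01136 m^2
Stretch = 37.7820*1000 * 553.6620 / (10514.7490e6 * 0.01136) * 1000
Stretch = 175.1 mm
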